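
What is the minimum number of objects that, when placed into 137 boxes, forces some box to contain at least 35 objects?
n = (35 − 1)·137 + 1 = 4659

By the generalised pigeonhole principle, to guarantee some box contains ≥ r objects we need more than (r − 1) · k objects total. Threshold: n = (r − 1) · k + 1. With r = 35 and k = 137: n = 34 · 137 + 1 = 4658 + 1 = 4659. For n = 4658 = 34 · 137, we can put exactly 34 objects in every box, avoiding 35 in any single one — so 4659 is tight.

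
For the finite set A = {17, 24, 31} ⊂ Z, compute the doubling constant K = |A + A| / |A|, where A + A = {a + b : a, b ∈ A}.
K = |A + A| / |A| = 5/3

Enumerate A + A = {a + b : a, b ∈ A}. With |A| = 3, there are |A|^2 = 9 ordered sum pairs; collecting distinct values, A + A = {34, 41, 48, 55, 62}, so |A + A| = 5. Thus K = 5/3. Here |A + A| = 2|A| − 1 = 5, the minimum possible — so K = 5/3 is minimal, which holds iff A is an arithmetic progression.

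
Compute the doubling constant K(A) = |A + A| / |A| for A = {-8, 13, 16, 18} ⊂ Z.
K = |A + A| / |A| = 10/4 = 5/2

Enumerate A + A = {a + b : a, b ∈ A}. With |A| = 4, there are |A|^2 = 16 ordered sum pairs; collecting distinct values, A + A = {-16, 5, 8, 10, 26, 29, 31, 32, 34, 36}, so |A + A| = 10. Thus K = 10/4 = 5/2. For comparison, the minimum possible |A + A| over all 4-element sets is 2·4 − 1 = 7 (so min K = 7/4), attained only by arithmetic progressions.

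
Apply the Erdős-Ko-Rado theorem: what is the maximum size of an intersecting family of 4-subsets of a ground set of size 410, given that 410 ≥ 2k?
max |F| = C(409, 3) = 11319484

The Erdős-Ko-Rado theorem states: for n ≥ 2k, an intersecting family of k-subsets of an n-element set has size at most C(n − 1, k − 1), with equality for 'star' families {A ⊆ [n] : |A| = k, i ∈ A} (fix an element i). For n = 410, k = 4: C(409, 3) = 11319484.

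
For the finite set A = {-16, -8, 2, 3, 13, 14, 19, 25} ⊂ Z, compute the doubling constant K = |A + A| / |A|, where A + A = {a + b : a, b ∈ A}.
K = |A + A| / |A| = 29/8

Enumerate A + A = {a + b : a, b ∈ A}. With |A| = 8, there are |A|^2 = 64 ordered sum pairs; collecting distinct values, A + A = {-32, -24, -16, -14, -13, -6, -5, -3, -2, 3, 4, 5, 6, 9, 11, 15, 16, 17, 21, 22, 26, 27, 28, 32, 33, 38, 39, 44, 50}, so |A + A| = 29. Thus K = 29/8. For comparison, the minimum possible |A + A| over all 8-element sets is 2·8 − 1 = 15 (so min K = 15/8), attained only by arithmetic progressions.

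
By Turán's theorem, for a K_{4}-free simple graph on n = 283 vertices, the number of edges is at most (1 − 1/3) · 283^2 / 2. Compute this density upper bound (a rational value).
Turán density bound = (2/3) · 283^2/2 = 80089/3 ≈ 26696.3333

Turán's theorem: ex(n, K_{r+1}) is achieved by the complete r-partite Turán graph T(n, r) with parts as balanced as possible, and is at most (1 − 1/r) · n^2/2. For r = 3, n = 283: the density bound is (2/3) · 80089/2 = 80089/3 ≈ 26696.3333. The integer-valued extremum is e(T(283, 3)) = 26696, which is strictly less than the density bound 80089/3 since 3 ∤ 283 (the parts of T(283, 3) cannot all be equal).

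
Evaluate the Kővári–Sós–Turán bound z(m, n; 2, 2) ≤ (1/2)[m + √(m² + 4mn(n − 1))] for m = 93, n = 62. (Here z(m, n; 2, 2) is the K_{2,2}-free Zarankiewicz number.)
z(93, 62; 2, 2) ≤ (1/2)[93 + √(93² + 4·93·62·61)] = (1/2)[93 + √1415553] = 641.3851

Kővári–Sós–Turán: let r_1, ..., r_93 be the row sums and z = Σ r_i the total number of 1s. Each pair of columns can share at most one row with both entries 1 (else a 2×2 all-ones block appears), so Σ_i C(r_i, 2) ≤ C(62, 2) = 1891. By convexity Σ_i C(r_i, 2) ≥ 93·C(z/93, 2) = z(z − 93)/(2·93), giving z² − 93z − 93·62·61 ≤ 0 and hence z ≤ (1/2)[93 + √(8649 + 4·351726)] = (1/2)[93 + √1415553] ≈ (1/2)(93 + 1189.7701) = 641.3851.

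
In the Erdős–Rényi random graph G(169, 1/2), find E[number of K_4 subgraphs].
E[# K_4] = C(169, 4) · (1/2)^C(4, 2) = 32795126 / 2^6 = 16397563/32 = 512423.84375

For each 4-subset S of vertices (there are C(169, 4) = 32795126 such S), let X_S = 1 if S induces a K_4 (all C(4, 2) = 6 edges present). Then P(X_S = 1) = (1/2)^6 = 1/64. By linearity of expectation, E[# K_4] = C(169, 4) · (1/2)^6 = 32795126 / 64 = 16397563/32 = 512423.84375.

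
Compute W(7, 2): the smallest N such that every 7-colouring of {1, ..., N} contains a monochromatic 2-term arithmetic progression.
W(7, 2) = 7 + 1 = 8

A 2-term AP is any pair of integers, so a monochromatic 2-AP exists iff some colour is used at least twice. With 7 colours, the colouring i ↦ i on {1, ..., 7} uses each colour once, avoiding any monochromatic pair, so W(7, 2) > 7. For {1, ..., 8}, pigeonhole forces two integers of the same colour, which form a monochromatic 2-AP. Hence W(7, 2) = 8.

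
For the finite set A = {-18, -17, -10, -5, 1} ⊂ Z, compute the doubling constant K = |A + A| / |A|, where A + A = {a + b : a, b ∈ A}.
K = |A + A| / |A| = 15/5 = 3

Enumerate A + A = {a + b : a, b ∈ A}. With |A| = 5, there are |A|^2 = 25 ordered sum pairs; collecting distinct values, A + A = {-36, -35, -34, -28, -27, -23, -22, -20, -17, -16, -15, -10, -9, -4, 2}, so |A + A| = 15. Thus K = 15/5 = 3. For comparison, the minimum possible |A + A| over all 5-element sets is 2·5 − 1 = 9 (so min K = 9/5), attained only by arithmetic progressions.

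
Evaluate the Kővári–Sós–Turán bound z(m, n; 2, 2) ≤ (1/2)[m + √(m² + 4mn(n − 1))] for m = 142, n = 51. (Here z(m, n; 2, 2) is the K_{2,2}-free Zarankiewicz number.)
z(142, 51; 2, 2) ≤ (1/2)[142 + √(142² + 4·142·51·50)] = (1/2)[142 + √1468564] = 676.9216

Kővári–Sós–Turán: let r_1, ..., r_142 be the row sums and z = Σ r_i the total number of 1s. Each pair of columns can share at most one row with both entries 1 (else a 2×2 all-ones block appears), so Σ_i C(r_i, 2) ≤ C(51, 2) = 1275. By convexity Σ_i C(r_i, 2) ≥ 142·C(z/142, 2) = z(z − 142)/(2·142), giving z² − 142z − 142·51·50 ≤ 0 and hence z ≤ (1/2)[142 + √(20164 + 4·362100)] = (1/2)[142 + √1468564] ≈ (1/2)(142 + 1211.8432) = 676.9216.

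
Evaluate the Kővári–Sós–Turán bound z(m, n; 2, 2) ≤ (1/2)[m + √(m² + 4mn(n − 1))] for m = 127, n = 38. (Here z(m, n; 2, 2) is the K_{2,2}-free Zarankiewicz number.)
z(127, 38; 2, 2) ≤ (1/2)[127 + √(127² + 4·127·38·37)] = (1/2)[127 + √730377] = 490.8105

Kővári–Sós–Turán: let r_1, ..., r_127 be the row sums and z = Σ r_i the total number of 1s. Each pair of columns can share at most one row with both entries 1 (else a 2×2 all-ones block appears), so Σ_i C(r_i, 2) ≤ C(38, 2) = 703. By convexity Σ_i C(r_i, 2) ≥ 127·C(z/127, 2) = z(z − 127)/(2·127), giving z² − 127z − 127·38·37 ≤ 0 and hence z ≤ (1/2)[127 + √(16129 + 4·178562)] = (1/2)[127 + √730377] ≈ (1/2)(127 + 854.621) = 490.8105.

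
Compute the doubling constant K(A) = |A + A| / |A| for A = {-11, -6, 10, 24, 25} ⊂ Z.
K = |A + A| / |A| = 15/5 = 3

Enumerate A + A = {a + b : a, b ∈ A}. With |A| = 5, there are |A|^2 = 25 ordered sum pairs; collecting distinct values, A + A = {-22, -17, -12, -1, 4, 13, 14, 18, 19, 20, 34, 35, 48, 49, 50}, so |A + A| = 15. Thus K = 15/5 = 3. For comparison, the minimum possible |A + A| over all 5-element sets is 2·5 − 1 = 9 (so min K = 9/5), attained only by arithmetic progressions.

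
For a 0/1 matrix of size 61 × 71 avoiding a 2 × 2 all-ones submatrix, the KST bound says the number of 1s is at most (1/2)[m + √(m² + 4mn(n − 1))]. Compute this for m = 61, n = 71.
z(61, 71; 2, 2) ≤ (1/2)[61 + √(61² + 4·61·71·70)] = (1/2)[61 + √1216401] = 581.9529

Kővári–Sós–Turán: let r_1, ..., r_61 be the row sums and z = Σ r_i the total number of 1s. Each pair of columns can share at most one row with both entries 1 (else a 2×2 all-ones block appears), so Σ_i C(r_i, 2) ≤ C(71, 2) = 2485. By convexity Σ_i C(r_i, 2) ≥ 61·C(z/61, 2) = z(z − 61)/(2·61), giving z² − 61z − 61·71·70 ≤ 0 and hence z ≤ (1/2)[61 + √(3721 + 4·303170)] = (1/2)[61 + √1216401] ≈ (1/2)(61 + 1102.9057) = 581.9529.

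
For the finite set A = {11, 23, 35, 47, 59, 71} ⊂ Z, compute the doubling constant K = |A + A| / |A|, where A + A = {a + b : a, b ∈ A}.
K = |A + A| / |A| = 11/6

Enumerate A + A = {a + b : a, b ∈ A}. With |A| = 6, there are |A|^2 = 36 ordered sum pairs; collecting distinct values, A + A = {22, 34, 46, 58, 70, 82, 94, 106, 118, 130, 142}, so |A + A| = 11. Thus K = 11/6. Here |A + A| = 2|A| − 1 = 11, the minimum possible — so K = 11/6 is minimal, which holds iff A is an arithmetic progression.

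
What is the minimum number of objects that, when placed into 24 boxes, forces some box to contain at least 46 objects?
n = (46 − 1)·24 + 1 = 1081

By the generalised pigeonhole principle, to guarantee some box contains ≥ r objects we need more than (r − 1) · k objects total. Threshold: n = (r − 1) · k + 1. With r = 46 and k = 24: n = 45 · 24 + 1 = 1080 + 1 = 1081. For n = 1080 = 45 · 24, we can put exactly 45 objects in every box, avoiding 46 in any single one — so 1081 is tight.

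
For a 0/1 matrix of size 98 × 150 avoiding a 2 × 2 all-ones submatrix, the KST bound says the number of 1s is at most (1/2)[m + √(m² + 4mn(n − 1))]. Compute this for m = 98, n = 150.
z(98, 150; 2, 2) ≤ (1/2)[98 + √(98² + 4·98·150·149)] = (1/2)[98 + √8770804] = 1529.7772

Kővári–Sós–Turán: let r_1, ..., r_98 be the row sums and z = Σ r_i the total number of 1s. Each pair of columns can share at most one row with both entries 1 (else a 2×2 all-ones block appears), so Σ_i C(r_i, 2) ≤ C(150, 2) = 11175. By convexity Σ_i C(r_i, 2) ≥ 98·C(z/98, 2) = z(z − 98)/(2·98), giving z² − 98z − 98·150·149 ≤ 0 and hence z ≤ (1/2)[98 + √(9604 + 4·2190300)] = (1/2)[98 + √8770804] ≈ (1/2)(98 + 2961.5543) = 1529.7772.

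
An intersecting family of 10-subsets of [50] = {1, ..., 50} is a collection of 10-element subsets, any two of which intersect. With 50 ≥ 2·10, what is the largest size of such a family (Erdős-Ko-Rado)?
max |F| = C(49, 9) = 2054455634

Erdős-Ko-Rado (1961): when n ≥ 2k, max |F| = C(n−1, k−1). The bound is attained by the star {A : i ∈ A} for any fixed i ∈ [n]. Here C(50−1, 10−1) = C(49, 9) = 2054455634.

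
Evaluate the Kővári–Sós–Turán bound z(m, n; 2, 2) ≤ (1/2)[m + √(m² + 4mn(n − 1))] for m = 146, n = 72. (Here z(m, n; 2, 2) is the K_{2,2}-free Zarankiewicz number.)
z(146, 72; 2, 2) ≤ (1/2)[146 + √(146² + 4·146·72·71)] = (1/2)[146 + √3006724] = 939.9954

Kővári–Sós–Turán: let r_1, ..., r_146 be the row sums and z = Σ r_i the total number of 1s. Each pair of columns can share at most one row with both entries 1 (else a 2×2 all-ones block appears), so Σ_i C(r_i, 2) ≤ C(72, 2) = 2556. By convexity Σ_i C(r_i, 2) ≥ 146·C(z/146, 2) = z(z − 146)/(2·146), giving z² − 146z − 146·72·71 ≤ 0 and hence z ≤ (1/2)[146 + √(21316 + 4·746352)] = (1/2)[146 + √3006724] ≈ (1/2)(146 + 1733.9908) = 939.9954.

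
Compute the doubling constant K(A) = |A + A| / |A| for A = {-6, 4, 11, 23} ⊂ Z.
K = |A + A| / |A| = 10/4 = 5/2

Enumerate A + A = {a + b : a, b ∈ A}. With |A| = 4, there are |A|^2 = 16 ordered sum pairs; collecting distinct values, A + A = {-12, -2, 5, 8, 15, 17, 22, 27, 34, 46}, so |A + A| = 10. Thus K = 10/4 = 5/2. For comparison, the minimum possible |A + A| over all 4-element sets is 2·4 − 1 = 7 (so min K = 7/4), attained only by arithmetic progressions.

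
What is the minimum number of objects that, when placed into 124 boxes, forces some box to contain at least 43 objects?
n = (43 − 1)·124 + 1 = 5209

By the generalised pigeonhole principle, to guarantee some box contains ≥ r objects we need more than (r − 1) · k objects total. Threshold: n = (r − 1) · k + 1. With r = 43 and k = 124: n = 42 · 124 + 1 = 5208 + 1 = 5209. For n = 5208 = 42 · 124, we can put exactly 42 objects in every box, avoiding 43 in any single one — so 5209 is tight.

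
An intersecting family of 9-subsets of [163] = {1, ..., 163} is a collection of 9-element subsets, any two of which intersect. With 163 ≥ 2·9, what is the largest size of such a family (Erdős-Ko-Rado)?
max |F| = C(162, 8) = 9870758125020

The Erdős-Ko-Rado theorem states: for n ≥ 2k, an intersecting family of k-subsets of an n-element set has size at most C(n − 1, k − 1), with equality for 'star' families {A ⊆ [n] : |A| = k, i ∈ A} (fix an element i). For n = 163, k = 9: C(162, 8) = 9870758125020.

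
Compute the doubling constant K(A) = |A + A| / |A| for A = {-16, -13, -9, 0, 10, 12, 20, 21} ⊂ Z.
K = |A + A| / |A| = 34/8 = 17/4

Enumerate A + A = {a + b : a, b ∈ A}. With |A| = 8, there are |A|^2 = 64 ordered sum pairs; collecting distinct values, A + A = {-32, -29, -26, -25, -22, -18, -16, -13, -9, -6, -4, -3, -1, 0, 1, 3, 4, 5, 7, 8, 10, 11, 12, 20, 21, 22, 24, 30, 31, 32, 33, 40, 41, 42}, so |A + A| = 34. Thus K = 34/8 = 17/4. For comparison, the minimum possible |A + A| over all 8-element sets is 2·8 − 1 = 15 (so min K = 15/8), attained only by arithmetic progressions.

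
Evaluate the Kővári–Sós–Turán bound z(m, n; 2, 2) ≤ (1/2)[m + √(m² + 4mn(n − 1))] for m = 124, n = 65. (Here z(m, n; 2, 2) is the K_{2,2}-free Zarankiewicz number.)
z(124, 65; 2, 2) ≤ (1/2)[124 + √(124² + 4·124·65·64)] = (1/2)[124 + √2078736] = 782.8911

Kővári–Sós–Turán: let r_1, ..., r_124 be the row sums and z = Σ r_i the total number of 1s. Each pair of columns can share at most one row with both entries 1 (else a 2×2 all-ones block appears), so Σ_i C(r_i, 2) ≤ C(65, 2) = 2080. By convexity Σ_i C(r_i, 2) ≥ 124·C(z/124, 2) = z(z − 124)/(2·124), giving z² − 124z − 124·65·64 ≤ 0 and hence z ≤ (1/2)[124 + √(15376 + 4·515840)] = (1/2)[124 + √2078736] ≈ (1/2)(124 + 1441.7822) = 782.8911.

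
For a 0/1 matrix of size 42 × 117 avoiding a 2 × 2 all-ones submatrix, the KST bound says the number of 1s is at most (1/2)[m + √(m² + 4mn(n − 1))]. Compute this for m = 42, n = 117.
z(42, 117; 2, 2) ≤ (1/2)[42 + √(42² + 4·42·117·116)] = (1/2)[42 + √2281860] = 776.2913

Kővári–Sós–Turán: let r_1, ..., r_42 be the row sums and z = Σ r_i the total number of 1s. Each pair of columns can share at most one row with both entries 1 (else a 2×2 all-ones block appears), so Σ_i C(r_i, 2) ≤ C(117, 2) = 6786. By convexity Σ_i C(r_i, 2) ≥ 42·C(z/42, 2) = z(z − 42)/(2·42), giving z² − 42z − 42·117·116 ≤ 0 and hence z ≤ (1/2)[42 + √(1764 + 4·570024)] = (1/2)[42 + √2281860] ≈ (1/2)(42 + 1510.5827) = 776.2913.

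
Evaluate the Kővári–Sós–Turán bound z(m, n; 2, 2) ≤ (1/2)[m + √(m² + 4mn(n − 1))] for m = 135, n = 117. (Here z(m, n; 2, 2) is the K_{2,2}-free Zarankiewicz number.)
z(135, 117; 2, 2) ≤ (1/2)[135 + √(135² + 4·135·117·116)] = (1/2)[135 + √7347105] = 1422.7772

Kővári–Sós–Turán: let r_1, ..., r_135 be the row sums and z = Σ r_i the total number of 1s. Each pair of columns can share at most one row with both entries 1 (else a 2×2 all-ones block appears), so Σ_i C(r_i, 2) ≤ C(117, 2) = 6786. By convexity Σ_i C(r_i, 2) ≥ 135·C(z/135, 2) = z(z − 135)/(2·135), giving z² − 135z − 135·117·116 ≤ 0 and hence z ≤ (1/2)[135 + √(18225 + 4·1832220)] = (1/2)[135 + √7347105] ≈ (1/2)(135 + 2710.5544) = 1422.7772.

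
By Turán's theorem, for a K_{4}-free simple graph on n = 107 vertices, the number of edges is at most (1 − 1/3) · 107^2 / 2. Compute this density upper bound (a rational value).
Turán density bound = (2/3) · 107^2/2 = 11449/3 ≈ 3816.3333

Turán's theorem: ex(n, K_{r+1}) is achieved by the complete r-partite Turán graph T(n, r) with parts as balanced as possible, and is at most (1 − 1/r) · n^2/2. For r = 3, n = 107: the density bound is (2/3) · 11449/2 = 11449/3 ≈ 3816.3333. The integer-valued extremum is e(T(107, 3)) = 3816, which is strictly less than the density bound 11449/3 since 3 ∤ 107 (the parts of T(107, 3) cannot all be equal).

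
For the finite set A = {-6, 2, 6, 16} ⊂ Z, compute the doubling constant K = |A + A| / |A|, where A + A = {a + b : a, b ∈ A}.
K = |A + A| / |A| = 10/4 = 5/2

Enumerate A + A = {a + b : a, b ∈ A}. With |A| = 4, there are |A|^2 = 16 ordered sum pairs; collecting distinct values, A + A = {-12, -4, 0, 4, 8, 10, 12, 18, 22, 32}, so |A + A| = 10. Thus K = 10/4 = 5/2. For comparison, the minimum possible |A + A| over all 4-element sets is 2·4 − 1 = 7 (so min K = 7/4), attained only by arithmetic progressions.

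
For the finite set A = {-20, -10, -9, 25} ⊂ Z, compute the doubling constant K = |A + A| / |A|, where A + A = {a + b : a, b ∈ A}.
K = |A + A| / |A| = 10/4 = 5/2

Enumerate A + A = {a + b : a, b ∈ A}. With |A| = 4, there are |A|^2 = 16 ordered sum pairs; collecting distinct values, A + A = {-40, -30, -29, -20, -19, -18, 5, 15, 16, 50}, so |A + A| = 10. Thus K = 10/4 = 5/2. For comparison, the minimum possible |A + A| over all 4-element sets is 2·4 − 1 = 7 (so min K = 7/4), attained only by arithmetic progressions.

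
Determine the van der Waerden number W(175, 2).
W(175, 2) = 175 + 1 = 176

A 2-term AP is any pair of integers, so a monochromatic 2-AP exists iff some colour is used at least twice. With 175 colours, the colouring i ↦ i on {1, ..., 175} uses each colour once, avoiding any monochromatic pair, so W(175, 2) > 175. For {1, ..., 176}, pigeonhole forces two integers of the same colour, which form a monochromatic 2-AP. Hence W(175, 2) = 176.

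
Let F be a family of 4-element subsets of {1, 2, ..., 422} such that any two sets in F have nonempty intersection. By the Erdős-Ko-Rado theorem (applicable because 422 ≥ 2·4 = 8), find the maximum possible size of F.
max |F| = C(421, 3) = 12347930

The Erdős-Ko-Rado theorem states: for n ≥ 2k, an intersecting family of k-subsets of an n-element set has size at most C(n − 1, k − 1), with equality for 'star' families {A ⊆ [n] : |A| = k, i ∈ A} (fix an element i). For n = 422, k = 4: C(421, 3) = 12347930.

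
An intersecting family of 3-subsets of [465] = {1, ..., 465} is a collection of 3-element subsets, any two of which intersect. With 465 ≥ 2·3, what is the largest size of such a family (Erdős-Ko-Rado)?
max |F| = C(464, 2) = 107416

Erdős-Ko-Rado (1961): when n ≥ 2k, max |F| = C(n−1, k−1). The bound is attained by the star {A : i ∈ A} for any fixed i ∈ [n]. Here C(465−1, 3−1) = C(464, 2) = 107416.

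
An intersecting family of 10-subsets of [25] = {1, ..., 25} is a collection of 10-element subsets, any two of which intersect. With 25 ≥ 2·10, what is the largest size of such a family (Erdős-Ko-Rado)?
max |F| = C(24, 9) = 1307504

The Erdős-Ko-Rado theorem states: for n ≥ 2k, an intersecting family of k-subsets of an n-element set has size at most C(n − 1, k − 1), with equality for 'star' families {A ⊆ [n] : |A| = k, i ∈ A} (fix an element i). For n = 25, k = 10: C(24, 9) = 1307504.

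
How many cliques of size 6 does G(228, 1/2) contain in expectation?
E[# K_6] = C(228, 6) · (1/2)^C(6, 2) = 182587922160 / 2^15 = 11411745135/2048 ≈ 5572141.179199

For each 6-subset S of vertices (there are C(228, 6) = 182587922160 such S), let X_S = 1 if S induces a K_6 (all C(6, 2) = 15 edges present). Then P(X_S = 1) = (1/2)^15 = 1/32768. By linearity of expectation, E[# K_6] = C(228, 6) · (1/2)^15 = 182587922160 / 32768 = 11411745135/2048 ≈ 5572141.179199.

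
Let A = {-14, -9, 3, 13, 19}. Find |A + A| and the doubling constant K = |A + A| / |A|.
K = |A + A| / |A| = 15/5 = 3

Enumerate A + A = {a + b : a, b ∈ A}. With |A| = 5, there are |A|^2 = 25 ordered sum pairs; collecting distinct values, A + A = {-28, -23, -18, -11, -6, -1, 4, 5, 6, 10, 16, 22, 26, 32, 38}, so |A + A| = 15. Thus K = 15/5 = 3. For comparison, the minimum possible |A + A| over all 5-element sets is 2·5 − 1 = 9 (so min K = 9/5), attained only by arithmetic progressions.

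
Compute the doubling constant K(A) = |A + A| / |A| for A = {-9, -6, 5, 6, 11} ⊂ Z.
K = |A + A| / |A| = 15/5 = 3

Enumerate A + A = {a + b : a, b ∈ A}. With |A| = 5, there are |A|^2 = 25 ordered sum pairs; collecting distinct values, A + A = {-18, -15, -12, -4, -3, -1, 0, 2, 5, 10, 11, 12, 16, 17, 22}, so |A + A| = 15. Thus K = 15/5 = 3. For comparison, the minimum possible |A + A| over all 5-element sets is 2·5 − 1 = 9 (so min K = 9/5), attained only by arithmetic progressions.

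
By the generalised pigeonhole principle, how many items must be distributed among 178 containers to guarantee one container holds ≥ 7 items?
n = (7 − 1)·178 + 1 = 1069

By the generalised pigeonhole principle, to guarantee some box contains ≥ r objects we need more than (r − 1) · k objects total. Threshold: n = (r − 1) · k + 1. With r = 7 and k = 178: n = 6 · 178 + 1 = 1068 + 1 = 1069. For n = 1068 = 6 · 178, we can put exactly 6 objects in every box, avoiding 7 in any single one — so 1069 is tight.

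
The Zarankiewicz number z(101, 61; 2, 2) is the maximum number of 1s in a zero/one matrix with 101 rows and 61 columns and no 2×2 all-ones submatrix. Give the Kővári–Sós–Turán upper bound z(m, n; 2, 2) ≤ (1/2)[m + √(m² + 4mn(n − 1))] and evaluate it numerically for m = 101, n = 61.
z(101, 61; 2, 2) ≤ (1/2)[101 + √(101² + 4·101·61·60)] = (1/2)[101 + √1488841] = 660.5904

Kővári–Sós–Turán: let r_1, ..., r_101 be the row sums and z = Σ r_i the total number of 1s. Each pair of columns can share at most one row with both entries 1 (else a 2×2 all-ones block appears), so Σ_i C(r_i, 2) ≤ C(61, 2) = 1830. By convexity Σ_i C(r_i, 2) ≥ 101·C(z/101, 2) = z(z − 101)/(2·101), giving z² − 101z − 101·61·60 ≤ 0 and hence z ≤ (1/2)[101 + √(10201 + 4·369660)] = (1/2)[101 + √1488841] ≈ (1/2)(101 + 1220.1807) = 660.5904.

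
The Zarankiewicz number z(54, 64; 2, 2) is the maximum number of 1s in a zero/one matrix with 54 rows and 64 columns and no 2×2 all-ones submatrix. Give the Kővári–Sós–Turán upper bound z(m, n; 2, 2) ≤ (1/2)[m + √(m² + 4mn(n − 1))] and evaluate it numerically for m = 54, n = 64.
z(54, 64; 2, 2) ≤ (1/2)[54 + √(54² + 4·54·64·63)] = (1/2)[54 + √873828] = 494.3938

Kővári–Sós–Turán: let r_1, ..., r_54 be the row sums and z = Σ r_i the total number of 1s. Each pair of columns can share at most one row with both entries 1 (else a 2×2 all-ones block appears), so Σ_i C(r_i, 2) ≤ C(64, 2) = 2016. By convexity Σ_i C(r_i, 2) ≥ 54·C(z/54, 2) = z(z − 54)/(2·54), giving z² − 54z − 54·64·63 ≤ 0 and hence z ≤ (1/2)[54 + √(2916 + 4·217728)] = (1/2)[54 + √873828] ≈ (1/2)(54 + 934.7877) = 494.3938.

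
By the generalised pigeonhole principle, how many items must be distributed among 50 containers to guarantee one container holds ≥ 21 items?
n = (21 − 1)·50 + 1 = 1001

By the generalised pigeonhole principle, to guarantee some box contains ≥ r objects we need more than (r − 1) · k objects total. Threshold: n = (r − 1) · k + 1. With r = 21 and k = 50: n = 20 · 50 + 1 = 1000 + 1 = 1001. For n = 1000 = 20 · 50, we can put exactly 20 objects in every box, avoiding 21 in any single one — so 1001 is tight.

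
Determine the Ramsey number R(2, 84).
R(2, 84) = 84

R(2, k) = k for all k ≥ 2: in a 2-colouring of K_k, either some edge is red (a red K_2) or all edges are blue (a blue K_k). And K_{83} coloured all-blue has no blue K_84, so R(2, 84) > 83. Hence R(2, 84) = 84.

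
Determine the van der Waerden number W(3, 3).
W(3, 3) = 27

W(3, 3) = 27. The lower bound W(3, 3) > 26 comes from an explicit good 3-colouring of [1, 26]; the upper bound W(3, 3) ≤ 27 was verified by exhaustive search over 3-colourings of [1, 27].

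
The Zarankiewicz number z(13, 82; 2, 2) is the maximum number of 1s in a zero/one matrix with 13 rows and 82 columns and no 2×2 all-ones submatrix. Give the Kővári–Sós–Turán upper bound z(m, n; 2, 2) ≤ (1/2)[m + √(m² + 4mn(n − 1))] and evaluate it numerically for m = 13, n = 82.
z(13, 82; 2, 2) ≤ (1/2)[13 + √(13² + 4·13·82·81)] = (1/2)[13 + √345553] = 300.4188

Kővári–Sós–Turán: let r_1, ..., r_13 be the row sums and z = Σ r_i the total number of 1s. Each pair of columns can share at most one row with both entries 1 (else a 2×2 all-ones block appears), so Σ_i C(r_i, 2) ≤ C(82, 2) = 3321. By convexity Σ_i C(r_i, 2) ≥ 13·C(z/13, 2) = z(z − 13)/(2·13), giving z² − 13z − 13·82·81 ≤ 0 and hence z ≤ (1/2)[13 + √(169 + 4·86346)] = (1/2)[13 + √345553] ≈ (1/2)(13 + 587.8376) = 300.4188.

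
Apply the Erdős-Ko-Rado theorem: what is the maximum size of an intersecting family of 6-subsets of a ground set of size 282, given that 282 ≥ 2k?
max |F| = C(281, 5) = 14086784586

Erdős-Ko-Rado (1961): when n ≥ 2k, max |F| = C(n−1, k−1). The bound is attained by the star {A : i ∈ A} for any fixed i ∈ [n]. Here C(282−1, 6−1) = C(281, 5) = 14086784586.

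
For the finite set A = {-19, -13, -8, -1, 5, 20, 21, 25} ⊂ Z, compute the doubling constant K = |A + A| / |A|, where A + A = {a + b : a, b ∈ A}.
K = |A + A| / |A| = 34/8 = 17/4

Enumerate A + A = {a + b : a, b ∈ A}. With |A| = 8, there are |A|^2 = 64 ordered sum pairs; collecting distinct values, A + A = {-38, -32, -27, -26, -21, -20, -16, -14, -9, -8, -3, -2, 1, 2, 4, 6, 7, 8, 10, 12, 13, 17, 19, 20, 24, 25, 26, 30, 40, 41, 42, 45, 46, 50}, so |A + A| = 34. Thus K = 34/8 = 17/4. For comparison, the minimum possible |A + A| over all 8-element sets is 2·8 − 1 = 15 (so min K = 15/8), attained only by arithmetic progressions.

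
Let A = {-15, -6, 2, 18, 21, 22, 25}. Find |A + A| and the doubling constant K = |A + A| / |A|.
K = |A + A| / |A| = 27/7

Enumerate A + A = {a + b : a, b ∈ A}. With |A| = 7, there are |A|^2 = 49 ordered sum pairs; collecting distinct values, A + A = {-30, -21, -13, -12, -4, 3, 4, 6, 7, 10, 12, 15, 16, 19, 20, 23, 24, 27, 36, 39, 40, 42, 43, 44, 46, 47, 50}, so |A + A| = 27. Thus K = 27/7. For comparison, the minimum possible |A + A| over all 7-element sets is 2·7 − 1 = 13 (so min K = 13/7), attained only by arithmetic progressions.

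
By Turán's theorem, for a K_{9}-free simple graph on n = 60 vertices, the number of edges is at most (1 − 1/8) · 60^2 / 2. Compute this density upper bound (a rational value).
Turán density bound = (7/8) · 60^2/2 = 1575

Turán's theorem: ex(n, K_{r+1}) is achieved by the complete r-partite Turán graph T(n, r) with parts as balanced as possible, and is at most (1 − 1/r) · n^2/2. For r = 8, n = 60: the density bound is (7/8) · 3600/2 = 1575. The integer-valued extremum is e(T(60, 8)) = 1574, which is strictly less than the density bound 1575 since 8 ∤ 60 (the parts of T(60, 8) cannot all be equal).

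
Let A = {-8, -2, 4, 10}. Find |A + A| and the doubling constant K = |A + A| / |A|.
K = |A + A| / |A| = 7/4

Enumerate A + A = {a + b : a, b ∈ A}. With |A| = 4, there are |A|^2 = 16 ordered sum pairs; collecting distinct values, A + A = {-16, -10, -4, 2, 8, 14, 20}, so |A + A| = 7. Thus K = 7/4. Here |A + A| = 2|A| − 1 = 7, the minimum possible — so K = 7/4 is minimal, which holds iff A is an arithmetic progression.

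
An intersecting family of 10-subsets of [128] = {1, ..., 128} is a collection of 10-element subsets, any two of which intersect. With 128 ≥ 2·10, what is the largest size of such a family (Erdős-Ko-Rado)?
max |F| = C(127, 9) = 17722355795375

Erdős-Ko-Rado (1961): when n ≥ 2k, max |F| = C(n−1, k−1). The bound is attained by the star {A : i ∈ A} for any fixed i ∈ [n]. Here C(128−1, 10−1) = C(127, 9) = 17722355795375.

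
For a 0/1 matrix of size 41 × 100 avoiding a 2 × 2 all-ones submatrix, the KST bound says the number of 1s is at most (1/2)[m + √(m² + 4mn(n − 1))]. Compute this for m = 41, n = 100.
z(41, 100; 2, 2) ≤ (1/2)[41 + √(41² + 4·41·100·99)] = (1/2)[41 + √1625281] = 657.9325

Kővári–Sós–Turán: let r_1, ..., r_41 be the row sums and z = Σ r_i the total number of 1s. Each pair of columns can share at most one row with both entries 1 (else a 2×2 all-ones block appears), so Σ_i C(r_i, 2) ≤ C(100, 2) = 4950. By convexity Σ_i C(r_i, 2) ≥ 41·C(z/41, 2) = z(z − 41)/(2·41), giving z² − 41z − 41·100·99 ≤ 0 and hence z ≤ (1/2)[41 + √(1681 + 4·405900)] = (1/2)[41 + √1625281] ≈ (1/2)(41 + 1274.8651) = 657.9325.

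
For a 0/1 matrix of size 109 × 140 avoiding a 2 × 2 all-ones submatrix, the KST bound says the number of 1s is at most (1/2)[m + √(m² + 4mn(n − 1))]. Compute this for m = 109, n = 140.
z(109, 140; 2, 2) ≤ (1/2)[109 + √(109² + 4·109·140·139)] = (1/2)[109 + √8496441] = 1511.9328

Kővári–Sós–Turán: let r_1, ..., r_109 be the row sums and z = Σ r_i the total number of 1s. Each pair of columns can share at most one row with both entries 1 (else a 2×2 all-ones block appears), so Σ_i C(r_i, 2) ≤ C(140, 2) = 9730. By convexity Σ_i C(r_i, 2) ≥ 109·C(z/109, 2) = z(z − 109)/(2·109), giving z² − 109z − 109·140·139 ≤ 0 and hence z ≤ (1/2)[109 + √(11881 + 4·2121140)] = (1/2)[109 + √8496441] ≈ (1/2)(109 + 2914.8655) = 1511.9328.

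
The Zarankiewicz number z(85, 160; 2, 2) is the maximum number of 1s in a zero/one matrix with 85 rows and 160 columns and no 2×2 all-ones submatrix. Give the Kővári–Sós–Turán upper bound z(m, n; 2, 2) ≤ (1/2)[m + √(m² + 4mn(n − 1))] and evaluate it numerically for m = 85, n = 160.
z(85, 160; 2, 2) ≤ (1/2)[85 + √(85² + 4·85·160·159)] = (1/2)[85 + √8656825] = 1513.6241

Kővári–Sós–Turán: let r_1, ..., r_85 be the row sums and z = Σ r_i the total number of 1s. Each pair of columns can share at most one row with both entries 1 (else a 2×2 all-ones block appears), so Σ_i C(r_i, 2) ≤ C(160, 2) = 12720. By convexity Σ_i C(r_i, 2) ≥ 85·C(z/85, 2) = z(z − 85)/(2·85), giving z² − 85z − 85·160·159 ≤ 0 and hence z ≤ (1/2)[85 + √(7225 + 4·2162400)] = (1/2)[85 + √8656825] ≈ (1/2)(85 + 2942.2483) = 1513.6241.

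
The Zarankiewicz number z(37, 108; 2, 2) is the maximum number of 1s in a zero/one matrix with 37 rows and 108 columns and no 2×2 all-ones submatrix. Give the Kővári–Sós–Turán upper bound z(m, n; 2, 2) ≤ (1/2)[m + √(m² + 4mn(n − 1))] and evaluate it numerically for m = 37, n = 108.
z(37, 108; 2, 2) ≤ (1/2)[37 + √(37² + 4·37·108·107)] = (1/2)[37 + √1711657] = 672.6515

Kővári–Sós–Turán: let r_1, ..., r_37 be the row sums and z = Σ r_i the total number of 1s. Each pair of columns can share at most one row with both entries 1 (else a 2×2 all-ones block appears), so Σ_i C(r_i, 2) ≤ C(108, 2) = 5778. By convexity Σ_i C(r_i, 2) ≥ 37·C(z/37, 2) = z(z − 37)/(2·37), giving z² − 37z − 37·108·107 ≤ 0 and hence z ≤ (1/2)[37 + √(1369 + 4·427572)] = (1/2)[37 + √1711657] ≈ (1/2)(37 + 1308.3031) = 672.6515.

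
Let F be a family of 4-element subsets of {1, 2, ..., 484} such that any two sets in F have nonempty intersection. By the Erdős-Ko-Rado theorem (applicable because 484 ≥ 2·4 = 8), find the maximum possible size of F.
max |F| = C(483, 3) = 18663281

The Erdős-Ko-Rado theorem states: for n ≥ 2k, an intersecting family of k-subsets of an n-element set has size at most C(n − 1, k − 1), with equality for 'star' families {A ⊆ [n] : |A| = k, i ∈ A} (fix an element i). For n = 484, k = 4: C(483, 3) = 18663281.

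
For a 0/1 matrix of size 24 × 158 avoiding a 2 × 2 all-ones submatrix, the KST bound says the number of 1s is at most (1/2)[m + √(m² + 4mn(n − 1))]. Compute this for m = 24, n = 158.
z(24, 158; 2, 2) ≤ (1/2)[24 + √(24² + 4·24·158·157)] = (1/2)[24 + √2381952] = 783.6787

Kővári–Sós–Turán: let r_1, ..., r_24 be the row sums and z = Σ r_i the total number of 1s. Each pair of columns can share at most one row with both entries 1 (else a 2×2 all-ones block appears), so Σ_i C(r_i, 2) ≤ C(158, 2) = 12403. By convexity Σ_i C(r_i, 2) ≥ 24·C(z/24, 2) = z(z − 24)/(2·24), giving z² − 24z − 24·158·157 ≤ 0 and hence z ≤ (1/2)[24 + √(576 + 4·595344)] = (1/2)[24 + √2381952] ≈ (1/2)(24 + 1543.3574) = 783.6787.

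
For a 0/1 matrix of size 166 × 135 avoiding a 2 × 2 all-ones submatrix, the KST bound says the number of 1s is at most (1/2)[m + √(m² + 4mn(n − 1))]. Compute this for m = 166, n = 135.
z(166, 135; 2, 2) ≤ (1/2)[166 + √(166² + 4·166·135·134)] = (1/2)[166 + √12039316] = 1817.8859

Kővári–Sós–Turán: let r_1, ..., r_166 be the row sums and z = Σ r_i the total number of 1s. Each pair of columns can share at most one row with both entries 1 (else a 2×2 all-ones block appears), so Σ_i C(r_i, 2) ≤ C(135, 2) = 9045. By convexity Σ_i C(r_i, 2) ≥ 166·C(z/166, 2) = z(z − 166)/(2·166), giving z² − 166z − 166·135·134 ≤ 0 and hence z ≤ (1/2)[166 + √(27556 + 4·3002940)] = (1/2)[166 + √12039316] ≈ (1/2)(166 + 3469.7718) = 1817.8859.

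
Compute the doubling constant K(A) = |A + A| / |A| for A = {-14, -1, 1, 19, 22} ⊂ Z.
K = |A + A| / |A| = 15/5 = 3

Enumerate A + A = {a + b : a, b ∈ A}. With |A| = 5, there are |A|^2 = 25 ordered sum pairs; collecting distinct values, A + A = {-28, -15, -13, -2, 0, 2, 5, 8, 18, 20, 21, 23, 38, 41, 44}, so |A + A| = 15. Thus K = 15/5 = 3. For comparison, the minimum possible |A + A| over all 5-element sets is 2·5 − 1 = 9 (so min K = 9/5), attained only by arithmetic progressions.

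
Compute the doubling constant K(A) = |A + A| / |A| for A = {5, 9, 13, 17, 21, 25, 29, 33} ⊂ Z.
K = |A + A| / |A| = 15/8

Enumerate A + A = {a + b : a, b ∈ A}. With |A| = 8, there are |A|^2 = 64 ordered sum pairs; collecting distinct values, A + A = {10, 14, 18, 22, 26, 30, 34, 38, 42, 46, 50, 54, 58, 62, 66}, so |A + A| = 15. Thus K = 15/8. Here |A + A| = 2|A| − 1 = 15, the minimum possible — so K = 15/8 is minimal, which holds iff A is an arithmetic progression.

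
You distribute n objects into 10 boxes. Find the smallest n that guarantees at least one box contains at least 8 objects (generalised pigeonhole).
n = (8 − 1)·10 + 1 = 71

By the generalised pigeonhole principle, to guarantee some box contains ≥ r objects we need more than (r − 1) · k objects total. Threshold: n = (r − 1) · k + 1. With r = 8 and k = 10: n = 7 · 10 + 1 = 70 + 1 = 71. For n = 70 = 7 · 10, we can put exactly 7 objects in every box, avoiding 8 in any single one — so 71 is tight.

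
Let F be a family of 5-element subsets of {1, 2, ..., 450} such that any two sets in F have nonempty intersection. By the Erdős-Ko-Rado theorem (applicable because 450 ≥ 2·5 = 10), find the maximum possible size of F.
max |F| = C(449, 4) = 1670919376

Erdős-Ko-Rado (1961): when n ≥ 2k, max |F| = C(n−1, k−1). The bound is attained by the star {A : i ∈ A} for any fixed i ∈ [n]. Here C(450−1, 5−1) = C(449, 4) = 1670919376.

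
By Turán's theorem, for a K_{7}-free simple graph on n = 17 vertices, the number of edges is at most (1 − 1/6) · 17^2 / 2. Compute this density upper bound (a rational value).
Turán density bound = (5/6) · 17^2/2 = 1445/12 ≈ 120.4167

Turán's theorem: ex(n, K_{r+1}) is achieved by the complete r-partite Turán graph T(n, r) with parts as balanced as possible, and is at most (1 − 1/r) · n^2/2. For r = 6, n = 17: the density bound is (5/6) · 289/2 = 1445/12 ≈ 120.4167. The integer-valued extremum is e(T(17, 6)) = 120, which is strictly less than the density bound 1445/12 since 6 ∤ 17 (the parts of T(17, 6) cannot all be equal).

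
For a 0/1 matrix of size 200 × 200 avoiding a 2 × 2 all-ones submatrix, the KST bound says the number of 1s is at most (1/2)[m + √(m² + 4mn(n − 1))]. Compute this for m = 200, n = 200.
z(200, 200; 2, 2) ≤ (1/2)[200 + √(200² + 4·200·200·199)] = (1/2)[200 + √31880000] = 2923.1188

Kővári–Sós–Turán: let r_1, ..., r_200 be the row sums and z = Σ r_i the total number of 1s. Each pair of columns can share at most one row with both entries 1 (else a 2×2 all-ones block appears), so Σ_i C(r_i, 2) ≤ C(200, 2) = 19900. By convexity Σ_i C(r_i, 2) ≥ 200·C(z/200, 2) = z(z − 200)/(2·200), giving z² − 200z − 200·200·199 ≤ 0 and hence z ≤ (1/2)[200 + √(40000 + 4·7960000)] = (1/2)[200 + √31880000] ≈ (1/2)(200 + 5646.2377) = 2923.1188.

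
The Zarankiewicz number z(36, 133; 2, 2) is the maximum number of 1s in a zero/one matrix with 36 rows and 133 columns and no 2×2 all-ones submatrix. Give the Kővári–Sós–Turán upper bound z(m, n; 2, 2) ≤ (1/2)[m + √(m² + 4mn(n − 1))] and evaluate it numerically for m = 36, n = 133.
z(36, 133; 2, 2) ≤ (1/2)[36 + √(36² + 4·36·133·132)] = (1/2)[36 + √2529360] = 813.1981

Kővári–Sós–Turán: let r_1, ..., r_36 be the row sums and z = Σ r_i the total number of 1s. Each pair of columns can share at most one row with both entries 1 (else a 2×2 all-ones block appears), so Σ_i C(r_i, 2) ≤ C(133, 2) = 8778. By convexity Σ_i C(r_i, 2) ≥ 36·C(z/36, 2) = z(z − 36)/(2·36), giving z² − 36z − 36·133·132 ≤ 0 and hence z ≤ (1/2)[36 + √(1296 + 4·632016)] = (1/2)[36 + √2529360] ≈ (1/2)(36 + 1590.3962) = 813.1981.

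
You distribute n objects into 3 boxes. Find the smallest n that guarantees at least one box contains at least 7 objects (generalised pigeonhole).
n = (7 − 1)·3 + 1 = 19

By the generalised pigeonhole principle, to guarantee some box contains ≥ r objects we need more than (r − 1) · k objects total. Threshold: n = (r − 1) · k + 1. With r = 7 and k = 3: n = 6 · 3 + 1 = 18 + 1 = 19. For n = 18 = 6 · 3, we can put exactly 6 objects in every box, avoiding 7 in any single one — so 19 is tight.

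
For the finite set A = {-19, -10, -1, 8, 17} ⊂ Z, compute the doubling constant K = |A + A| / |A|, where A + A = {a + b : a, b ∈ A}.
K = |A + A| / |A| = 9/5

Enumerate A + A = {a + b : a, b ∈ A}. With |A| = 5, there are |A|^2 = 25 ordered sum pairs; collecting distinct values, A + A = {-38, -29, -20, -11, -2, 7, 16, 25, 34}, so |A + A| = 9. Thus K = 9/5. Here |A + A| = 2|A| − 1 = 9, the minimum possible — so K = 9/5 is minimal, which holds iff A is an arithmetic progression.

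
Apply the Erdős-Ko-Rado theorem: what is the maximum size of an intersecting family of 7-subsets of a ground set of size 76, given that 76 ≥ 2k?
max |F| = C(75, 6) = 201359550

Erdős-Ko-Rado (1961): when n ≥ 2k, max |F| = C(n−1, k−1). The bound is attained by the star {A : i ∈ A} for any fixed i ∈ [n]. Here C(76−1, 7−1) = C(75, 6) = 201359550.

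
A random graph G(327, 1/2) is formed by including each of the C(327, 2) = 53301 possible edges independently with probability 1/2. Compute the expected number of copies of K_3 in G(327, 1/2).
E[# K_3] = C(327, 3) · (1/2)^C(3, 2) = 5774275 / 2^3 = 721784.375

For each 3-subset S of vertices (there are C(327, 3) = 5774275 such S), let X_S = 1 if S induces a K_3 (all C(3, 2) = 3 edges present). Then P(X_S = 1) = (1/2)^3 = 1/8. By linearity of expectation, E[# K_3] = C(327, 3) · (1/2)^3 = 5774275 / 8 = 721784.375.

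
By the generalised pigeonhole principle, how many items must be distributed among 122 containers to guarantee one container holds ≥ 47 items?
n = (47 − 1)·122 + 1 = 5613

By the generalised pigeonhole principle, to guarantee some box contains ≥ r objects we need more than (r − 1) · k objects total. Threshold: n = (r − 1) · k + 1. With r = 47 and k = 122: n = 46 · 122 + 1 = 5612 + 1 = 5613. For n = 5612 = 46 · 122, we can put exactly 46 objects in every box, avoiding 47 in any single one — so 5613 is tight.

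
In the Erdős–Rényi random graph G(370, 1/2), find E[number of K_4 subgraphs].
E[# K_4] = C(370, 4) · (1/2)^C(4, 2) = 768299820 / 2^6 = 192074955/16 = 12004684.6875

For each 4-subset S of vertices (there are C(370, 4) = 768299820 such S), let X_S = 1 if S induces a K_4 (all C(4, 2) = 6 edges present). Then P(X_S = 1) = (1/2)^6 = 1/64. By linearity of expectation, E[# K_4] = C(370, 4) · (1/2)^6 = 768299820 / 64 = 192074955/16 = 12004684.6875.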